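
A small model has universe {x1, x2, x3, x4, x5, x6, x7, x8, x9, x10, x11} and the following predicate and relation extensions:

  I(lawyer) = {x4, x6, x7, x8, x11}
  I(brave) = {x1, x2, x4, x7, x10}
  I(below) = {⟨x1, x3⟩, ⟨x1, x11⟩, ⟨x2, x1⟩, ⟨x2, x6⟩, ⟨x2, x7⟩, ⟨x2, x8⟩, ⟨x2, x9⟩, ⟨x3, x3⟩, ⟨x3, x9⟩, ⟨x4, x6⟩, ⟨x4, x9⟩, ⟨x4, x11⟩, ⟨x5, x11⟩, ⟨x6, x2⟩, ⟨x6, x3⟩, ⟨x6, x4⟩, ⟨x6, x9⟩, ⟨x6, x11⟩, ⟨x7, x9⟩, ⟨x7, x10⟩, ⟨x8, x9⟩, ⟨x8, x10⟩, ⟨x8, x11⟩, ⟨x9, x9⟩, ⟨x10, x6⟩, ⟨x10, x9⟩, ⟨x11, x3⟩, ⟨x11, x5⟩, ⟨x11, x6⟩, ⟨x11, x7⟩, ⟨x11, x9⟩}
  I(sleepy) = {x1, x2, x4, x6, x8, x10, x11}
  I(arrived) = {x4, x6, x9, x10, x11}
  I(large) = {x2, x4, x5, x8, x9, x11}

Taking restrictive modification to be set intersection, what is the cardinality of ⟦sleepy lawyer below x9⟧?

⟦below x9⟧ = {x : ⟨x, x9⟩ ∈ ⟦below⟧} = {x2, x3, x4, x6, x7, x8, x9, x10, x11}
⟦lawyer⟧ = {x4, x6, x7, x8, x11}
… ∩ ⟦below x9⟧ = {x4, x6, x7, x8, x11} ∩ {x2, x3, x4, x6, x7, x8, x9, x10, x11} = {x4, x6, x7, x8, x11}
… ∩ ⟦sleepy⟧ = {x4, x6, x7, x8, x11} ∩ {x1, x2, x4, x6, x8, x10, x11} = {x4, x6, x8, x11}
⟦sleepy lawyer below x9⟧ = {x4, x6, x8, x11}, so the cardinality is 4.

4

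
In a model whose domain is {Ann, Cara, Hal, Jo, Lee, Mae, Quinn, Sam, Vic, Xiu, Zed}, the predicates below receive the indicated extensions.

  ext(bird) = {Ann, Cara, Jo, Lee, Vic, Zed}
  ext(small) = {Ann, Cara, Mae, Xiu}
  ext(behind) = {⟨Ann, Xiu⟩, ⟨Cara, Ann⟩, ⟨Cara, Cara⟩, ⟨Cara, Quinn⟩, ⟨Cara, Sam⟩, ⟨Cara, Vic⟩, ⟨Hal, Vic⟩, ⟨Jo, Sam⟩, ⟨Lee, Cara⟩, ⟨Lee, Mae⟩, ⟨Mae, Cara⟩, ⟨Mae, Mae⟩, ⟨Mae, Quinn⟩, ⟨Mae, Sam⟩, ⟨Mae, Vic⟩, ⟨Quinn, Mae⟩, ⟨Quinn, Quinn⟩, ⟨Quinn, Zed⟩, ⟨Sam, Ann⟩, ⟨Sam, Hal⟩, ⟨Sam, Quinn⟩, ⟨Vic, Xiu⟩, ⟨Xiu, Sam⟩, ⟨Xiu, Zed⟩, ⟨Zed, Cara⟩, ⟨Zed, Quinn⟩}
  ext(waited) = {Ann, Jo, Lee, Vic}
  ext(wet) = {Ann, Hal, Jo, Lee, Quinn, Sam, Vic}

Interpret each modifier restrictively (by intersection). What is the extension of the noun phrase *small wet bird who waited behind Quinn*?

⟦who waited⟧ = ⟦waited⟧ = {Ann, Jo, Lee, Vic}
⟦behind Quinn⟧ = {x : ⟨x, Quinn⟩ ∈ ⟦behind⟧} = {Cara, Mae, Quinn, Sam, Zed}
⟦bird⟧ = {Ann, Cara, Jo, Lee, Vic, Zed}
… ∩ ⟦who waited⟧ = {Ann, Cara, Jo, Lee, Vic, Zed} ∩ {Ann, Jo, Lee, Vic} = {Ann, Jo, Lee, Vic}
… ∩ ⟦behind Quinn⟧ = {Ann, Jo, Lee, Vic} ∩ {Cara, Mae, Quinn, Sam, Zed} = ∅
… ∩ ⟦small⟧ = ∅ ∩ {Ann, Cara, Mae, Xiu} = ∅
… ∩ ⟦wet⟧ = ∅ ∩ {Ann, Hal, Jo, Lee, Quinn, Sam, Vic} = ∅
So ⟦small wet bird who waited behind Quinn⟧ = { }.

{ }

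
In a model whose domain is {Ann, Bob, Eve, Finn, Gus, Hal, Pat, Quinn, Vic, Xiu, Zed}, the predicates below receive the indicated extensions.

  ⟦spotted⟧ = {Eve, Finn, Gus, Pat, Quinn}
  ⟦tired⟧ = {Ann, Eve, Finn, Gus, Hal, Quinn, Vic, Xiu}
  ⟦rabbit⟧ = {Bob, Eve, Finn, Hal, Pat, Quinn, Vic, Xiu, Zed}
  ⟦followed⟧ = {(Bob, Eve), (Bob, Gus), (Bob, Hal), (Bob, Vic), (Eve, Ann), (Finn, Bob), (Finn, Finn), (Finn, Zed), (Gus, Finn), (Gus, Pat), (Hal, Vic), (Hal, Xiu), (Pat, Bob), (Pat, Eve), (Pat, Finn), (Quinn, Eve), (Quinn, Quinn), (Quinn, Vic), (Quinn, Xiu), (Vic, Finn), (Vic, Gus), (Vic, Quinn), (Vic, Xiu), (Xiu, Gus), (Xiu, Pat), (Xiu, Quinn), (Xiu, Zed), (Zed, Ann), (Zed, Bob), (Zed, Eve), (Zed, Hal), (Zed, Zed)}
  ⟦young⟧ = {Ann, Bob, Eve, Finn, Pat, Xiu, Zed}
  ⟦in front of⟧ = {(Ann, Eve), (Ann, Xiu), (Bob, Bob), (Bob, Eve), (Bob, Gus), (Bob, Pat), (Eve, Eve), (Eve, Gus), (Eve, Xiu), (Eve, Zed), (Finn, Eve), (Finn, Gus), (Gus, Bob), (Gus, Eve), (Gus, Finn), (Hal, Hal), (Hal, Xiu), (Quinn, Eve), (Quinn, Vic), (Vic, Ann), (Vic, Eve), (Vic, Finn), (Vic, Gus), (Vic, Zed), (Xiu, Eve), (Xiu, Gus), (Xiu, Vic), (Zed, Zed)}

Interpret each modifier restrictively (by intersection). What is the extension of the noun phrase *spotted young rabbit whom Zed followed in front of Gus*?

⟦whom Zed followed⟧ = {x : ⟨Zed, x⟩ ∈ ⟦followed⟧} = {Ann, Bob, Eve, Hal, Zed}
⟦in front of Gus⟧ = {x : ⟨x, Gus⟩ ∈ ⟦in front of⟧} = {Bob, Eve, Finn, Vic, Xiu}
⟦rabbit⟧ = {Bob, Eve, Finn, Hal, Pat, Quinn, Vic, Xiu, Zed}
… ∩ ⟦whom Zed followed⟧ = {Bob, Eve, Finn, Hal, Pat, Quinn, Vic, Xiu, Zed} ∩ {Ann, Bob, Eve, Hal, Zed} = {Bob, Eve, Hal, Zed}
… ∩ ⟦in front of Gus⟧ = {Bob, Eve, Hal, Zed} ∩ {Bob, Eve, Finn, Vic, Xiu} = {Bob, Eve}
… ∩ ⟦spotted⟧ = {Bob, Eve} ∩ {Eve, Finn, Gus, Pat, Quinn} = {Eve}
… ∩ ⟦young⟧ = {Eve} ∩ {Ann, Bob, Eve, Finn, Pat, Xiu, Zed} = {Eve}
So ⟦spotted young rabbit whom Zed followed in front of Gus⟧ = {Eve}.

{Eve}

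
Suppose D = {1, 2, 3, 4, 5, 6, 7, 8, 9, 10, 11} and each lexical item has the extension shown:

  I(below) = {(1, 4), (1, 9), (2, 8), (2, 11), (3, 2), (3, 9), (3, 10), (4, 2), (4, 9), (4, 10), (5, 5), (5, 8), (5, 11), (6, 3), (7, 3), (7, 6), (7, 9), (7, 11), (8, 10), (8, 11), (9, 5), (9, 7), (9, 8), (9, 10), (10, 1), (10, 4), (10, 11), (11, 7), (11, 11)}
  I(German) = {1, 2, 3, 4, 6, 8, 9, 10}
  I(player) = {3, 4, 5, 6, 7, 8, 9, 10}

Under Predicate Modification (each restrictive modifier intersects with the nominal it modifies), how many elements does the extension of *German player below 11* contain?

⟦below 11⟧ = {x : ⟨x, 11⟩ ∈ ⟦below⟧} = {2, 5, 7, 8, 10, 11}
⟦player⟧ = {3, 4, 5, 6, 7, 8, 9, 10}
… ∩ ⟦below 11⟧ = {3, 4, 5, 6, 7, 8, 9, 10} ∩ {2, 5, 7, 8, 10, 11} = {5, 7, 8, 10}
… ∩ ⟦German⟧ = {5, 7, 8, 10} ∩ {1, 2, 3, 4, 6, 8, 9, 10} = {8, 10}
⟦German player below 11⟧ = {8, 10}, so the cardinality is 2.

2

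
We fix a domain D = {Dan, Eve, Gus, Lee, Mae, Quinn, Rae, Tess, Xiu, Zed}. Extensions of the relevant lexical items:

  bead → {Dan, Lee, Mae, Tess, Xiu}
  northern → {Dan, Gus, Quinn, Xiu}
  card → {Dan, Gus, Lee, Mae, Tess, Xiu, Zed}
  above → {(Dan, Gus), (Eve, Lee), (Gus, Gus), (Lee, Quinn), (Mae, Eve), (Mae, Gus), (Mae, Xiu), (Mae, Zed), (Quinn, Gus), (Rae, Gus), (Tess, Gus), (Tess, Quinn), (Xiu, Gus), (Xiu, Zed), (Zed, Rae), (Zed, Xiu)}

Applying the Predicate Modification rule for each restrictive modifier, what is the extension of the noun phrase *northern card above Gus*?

{Dan, Gus, Xiu}

⟦above Gus⟧ = {x : ⟨x, Gus⟩ ∈ ⟦above⟧} = {Dan, Gus, Mae, Quinn, Rae, Tess, Xiu}
⟦card⟧ = {Dan, Gus, Lee, Mae, Tess, Xiu, Zed}
… ∩ ⟦above Gus⟧ = {Dan, Gus, Lee, Mae, Tess, Xiu, Zed} ∩ {Dan, Gus, Mae, Quinn, Rae, Tess, Xiu} = {Dan, Gus, Mae, Tess, Xiu}
… ∩ ⟦northern⟧ = {Dan, Gus, Mae, Tess, Xiu} ∩ {Dan, Gus, Quinn, Xiu} = {Dan, Gus, Xiu}
So ⟦northern card above Gus⟧ = {Dan, Gus, Xiu}.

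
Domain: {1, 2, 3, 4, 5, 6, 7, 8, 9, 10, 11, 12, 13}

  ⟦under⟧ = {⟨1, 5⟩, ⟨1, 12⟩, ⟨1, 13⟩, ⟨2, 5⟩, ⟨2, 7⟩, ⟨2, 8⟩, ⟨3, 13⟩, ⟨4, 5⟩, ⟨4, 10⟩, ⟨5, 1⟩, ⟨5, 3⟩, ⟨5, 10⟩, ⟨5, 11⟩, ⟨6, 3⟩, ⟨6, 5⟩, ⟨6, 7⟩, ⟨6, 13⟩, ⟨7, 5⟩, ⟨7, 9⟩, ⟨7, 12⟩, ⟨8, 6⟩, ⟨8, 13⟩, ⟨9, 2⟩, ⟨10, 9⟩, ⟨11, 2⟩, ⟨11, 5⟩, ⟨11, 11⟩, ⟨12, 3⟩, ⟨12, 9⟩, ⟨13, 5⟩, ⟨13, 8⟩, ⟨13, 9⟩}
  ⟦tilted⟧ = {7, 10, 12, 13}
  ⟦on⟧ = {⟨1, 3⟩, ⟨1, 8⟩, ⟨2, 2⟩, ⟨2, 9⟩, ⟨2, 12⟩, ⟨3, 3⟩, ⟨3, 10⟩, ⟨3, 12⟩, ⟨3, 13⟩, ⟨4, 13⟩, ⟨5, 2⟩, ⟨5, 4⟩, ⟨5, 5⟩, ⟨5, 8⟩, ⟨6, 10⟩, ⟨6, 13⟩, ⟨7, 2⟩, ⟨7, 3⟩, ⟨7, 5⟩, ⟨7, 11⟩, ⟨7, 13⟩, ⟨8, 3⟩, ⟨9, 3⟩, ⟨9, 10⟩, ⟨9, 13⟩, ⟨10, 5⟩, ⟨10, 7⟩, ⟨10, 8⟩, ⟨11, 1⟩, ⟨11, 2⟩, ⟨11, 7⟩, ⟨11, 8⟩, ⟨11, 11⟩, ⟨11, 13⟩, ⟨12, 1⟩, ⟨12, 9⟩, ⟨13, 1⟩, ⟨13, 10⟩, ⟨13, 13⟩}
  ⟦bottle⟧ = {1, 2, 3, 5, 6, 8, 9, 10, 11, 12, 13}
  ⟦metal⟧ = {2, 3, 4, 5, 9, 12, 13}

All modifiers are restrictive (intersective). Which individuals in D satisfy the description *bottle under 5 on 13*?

⟦under 5⟧ = {x : ⟨x, 5⟩ ∈ ⟦under⟧} = {1, 2, 4, 6, 7, 11, 13}
⟦on 13⟧ = {x : ⟨x, 13⟩ ∈ ⟦on⟧} = {3, 4, 6, 7, 9, 11, 13}
⟦bottle⟧ = {1, 2, 3, 5, 6, 8, 9, 10, 11, 12, 13}
… ∩ ⟦under 5⟧ = {1, 2, 3, 5, 6, 8, 9, 10, 11, 12, 13} ∩ {1, 2, 4, 6, 7, 11, 13} = {1, 2, 6, 11, 13}
… ∩ ⟦on 13⟧ = {1, 2, 6, 11, 13} ∩ {3, 4, 6, 7, 9, 11, 13} = {6, 11, 13}
So ⟦bottle under 5 on 13⟧ = {6, 11, 13}.

{6, 11, 13}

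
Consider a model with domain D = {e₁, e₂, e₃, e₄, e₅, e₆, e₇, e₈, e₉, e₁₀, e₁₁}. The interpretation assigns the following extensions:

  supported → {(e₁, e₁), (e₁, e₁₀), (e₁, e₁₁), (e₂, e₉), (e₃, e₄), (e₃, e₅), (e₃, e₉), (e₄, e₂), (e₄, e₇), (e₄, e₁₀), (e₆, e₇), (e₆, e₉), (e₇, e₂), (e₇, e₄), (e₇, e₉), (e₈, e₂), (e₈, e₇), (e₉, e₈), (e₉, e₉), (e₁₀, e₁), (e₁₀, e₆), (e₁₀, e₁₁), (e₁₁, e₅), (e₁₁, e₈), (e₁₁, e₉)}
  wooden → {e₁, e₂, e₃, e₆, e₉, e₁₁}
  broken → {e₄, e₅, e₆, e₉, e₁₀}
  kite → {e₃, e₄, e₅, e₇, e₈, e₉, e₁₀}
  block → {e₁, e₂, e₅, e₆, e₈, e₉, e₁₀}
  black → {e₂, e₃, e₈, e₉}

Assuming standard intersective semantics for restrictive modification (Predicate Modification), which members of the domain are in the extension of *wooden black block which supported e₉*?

⟦which supported e₉⟧ = {x : ⟨x, e₉⟩ ∈ ⟦supported⟧} = {e₂, e₃, e₆, e₇, e₉, e₁₁}
⟦block⟧ = {e₁, e₂, e₅, e₆, e₈, e₉, e₁₀}
… ∩ ⟦which supported e₉⟧ = {e₁, e₂, e₅, e₆, e₈, e₉, e₁₀} ∩ {e₂, e₃, e₆, e₇, e₉, e₁₁} = {e₂, e₆, e₉}
… ∩ ⟦wooden⟧ = {e₂, e₆, e₉} ∩ {e₁, e₂, e₃, e₆, e₉, e₁₁} = {e₂, e₆, e₉}
… ∩ ⟦black⟧ = {e₂, e₆, e₉} ∩ {e₂, e₃, e₈, e₉} = {e₂, e₉}
So ⟦wooden black block which supported e₉⟧ = {e₂, e₉}.

{e₂, e₉}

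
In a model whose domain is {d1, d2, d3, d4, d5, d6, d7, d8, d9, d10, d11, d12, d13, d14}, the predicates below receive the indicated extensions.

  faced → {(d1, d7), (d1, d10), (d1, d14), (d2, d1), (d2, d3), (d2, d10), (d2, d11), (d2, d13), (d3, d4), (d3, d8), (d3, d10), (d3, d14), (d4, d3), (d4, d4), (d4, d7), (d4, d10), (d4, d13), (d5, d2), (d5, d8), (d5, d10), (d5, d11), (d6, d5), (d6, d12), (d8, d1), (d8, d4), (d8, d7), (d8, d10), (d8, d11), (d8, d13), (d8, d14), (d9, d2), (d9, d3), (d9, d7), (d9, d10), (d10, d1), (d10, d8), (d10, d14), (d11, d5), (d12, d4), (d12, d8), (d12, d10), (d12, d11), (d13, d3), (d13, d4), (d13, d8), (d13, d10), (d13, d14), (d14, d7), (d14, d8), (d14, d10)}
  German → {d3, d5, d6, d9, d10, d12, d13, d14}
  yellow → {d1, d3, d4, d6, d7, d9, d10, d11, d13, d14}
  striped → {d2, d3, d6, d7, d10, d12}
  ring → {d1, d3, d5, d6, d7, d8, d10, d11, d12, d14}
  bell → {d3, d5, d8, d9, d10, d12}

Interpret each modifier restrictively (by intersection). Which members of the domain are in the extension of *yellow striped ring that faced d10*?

⟦that faced d10⟧ = {x : ⟨x, d10⟩ ∈ ⟦faced⟧} = {d1, d2, d3, d4, d5, d8, d9, d12, d13, d14}
⟦ring⟧ = {d1, d3, d5, d6, d7, d8, d10, d11, d12, d14}
… ∩ ⟦that faced d10⟧ = {d1, d3, d5, d6, d7, d8, d10, d11, d12, d14} ∩ {d1, d2, d3, d4, d5, d8, d9, d12, d13, d14} = {d1, d3, d5, d8, d12, d14}
… ∩ ⟦yellow⟧ = {d1, d3, d5, d8, d12, d14} ∩ {d1, d3, d4, d6, d7, d9, d10, d11, d13, d14} = {d1, d3, d14}
… ∩ ⟦striped⟧ = {d1, d3, d14} ∩ {d2, d3, d6, d7, d10, d12} = {d3}
So ⟦yellow striped ring that faced d10⟧ = {d3}.

{d3}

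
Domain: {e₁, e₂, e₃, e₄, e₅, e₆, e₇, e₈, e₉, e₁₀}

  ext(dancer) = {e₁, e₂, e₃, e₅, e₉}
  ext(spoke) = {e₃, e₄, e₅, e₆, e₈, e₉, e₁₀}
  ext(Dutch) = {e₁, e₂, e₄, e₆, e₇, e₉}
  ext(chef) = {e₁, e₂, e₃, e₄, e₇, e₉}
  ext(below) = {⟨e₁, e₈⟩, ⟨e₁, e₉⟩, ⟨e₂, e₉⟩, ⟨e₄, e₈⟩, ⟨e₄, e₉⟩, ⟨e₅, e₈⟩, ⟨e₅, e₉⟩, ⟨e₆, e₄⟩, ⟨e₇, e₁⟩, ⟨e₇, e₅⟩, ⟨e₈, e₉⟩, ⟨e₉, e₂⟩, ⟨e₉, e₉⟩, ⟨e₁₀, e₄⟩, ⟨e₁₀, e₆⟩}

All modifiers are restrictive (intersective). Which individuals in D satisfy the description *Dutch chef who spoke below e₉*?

{e₄, e₉}

⟦who spoke⟧ = ⟦spoke⟧ = {e₃, e₄, e₅, e₆, e₈, e₉, e₁₀}
⟦below e₉⟧ = {x : ⟨x, e₉⟩ ∈ ⟦below⟧} = {e₁, e₂, e₄, e₅, e₈, e₉}
⟦chef⟧ = {e₁, e₂, e₃, e₄, e₇, e₉}
… ∩ ⟦who spoke⟧ = {e₁, e₂, e₃, e₄, e₇, e₉} ∩ {e₃, e₄, e₅, e₆, e₈, e₉, e₁₀} = {e₃, e₄, e₉}
… ∩ ⟦below e₉⟧ = {e₃, e₄, e₉} ∩ {e₁, e₂, e₄, e₅, e₈, e₉} = {e₄, e₉}
… ∩ ⟦Dutch⟧ = {e₄, e₉} ∩ {e₁, e₂, e₄, e₆, e₇, e₉} = {e₄, e₉}
So ⟦Dutch chef who spoke below e₉⟧ = {e₄, e₉}.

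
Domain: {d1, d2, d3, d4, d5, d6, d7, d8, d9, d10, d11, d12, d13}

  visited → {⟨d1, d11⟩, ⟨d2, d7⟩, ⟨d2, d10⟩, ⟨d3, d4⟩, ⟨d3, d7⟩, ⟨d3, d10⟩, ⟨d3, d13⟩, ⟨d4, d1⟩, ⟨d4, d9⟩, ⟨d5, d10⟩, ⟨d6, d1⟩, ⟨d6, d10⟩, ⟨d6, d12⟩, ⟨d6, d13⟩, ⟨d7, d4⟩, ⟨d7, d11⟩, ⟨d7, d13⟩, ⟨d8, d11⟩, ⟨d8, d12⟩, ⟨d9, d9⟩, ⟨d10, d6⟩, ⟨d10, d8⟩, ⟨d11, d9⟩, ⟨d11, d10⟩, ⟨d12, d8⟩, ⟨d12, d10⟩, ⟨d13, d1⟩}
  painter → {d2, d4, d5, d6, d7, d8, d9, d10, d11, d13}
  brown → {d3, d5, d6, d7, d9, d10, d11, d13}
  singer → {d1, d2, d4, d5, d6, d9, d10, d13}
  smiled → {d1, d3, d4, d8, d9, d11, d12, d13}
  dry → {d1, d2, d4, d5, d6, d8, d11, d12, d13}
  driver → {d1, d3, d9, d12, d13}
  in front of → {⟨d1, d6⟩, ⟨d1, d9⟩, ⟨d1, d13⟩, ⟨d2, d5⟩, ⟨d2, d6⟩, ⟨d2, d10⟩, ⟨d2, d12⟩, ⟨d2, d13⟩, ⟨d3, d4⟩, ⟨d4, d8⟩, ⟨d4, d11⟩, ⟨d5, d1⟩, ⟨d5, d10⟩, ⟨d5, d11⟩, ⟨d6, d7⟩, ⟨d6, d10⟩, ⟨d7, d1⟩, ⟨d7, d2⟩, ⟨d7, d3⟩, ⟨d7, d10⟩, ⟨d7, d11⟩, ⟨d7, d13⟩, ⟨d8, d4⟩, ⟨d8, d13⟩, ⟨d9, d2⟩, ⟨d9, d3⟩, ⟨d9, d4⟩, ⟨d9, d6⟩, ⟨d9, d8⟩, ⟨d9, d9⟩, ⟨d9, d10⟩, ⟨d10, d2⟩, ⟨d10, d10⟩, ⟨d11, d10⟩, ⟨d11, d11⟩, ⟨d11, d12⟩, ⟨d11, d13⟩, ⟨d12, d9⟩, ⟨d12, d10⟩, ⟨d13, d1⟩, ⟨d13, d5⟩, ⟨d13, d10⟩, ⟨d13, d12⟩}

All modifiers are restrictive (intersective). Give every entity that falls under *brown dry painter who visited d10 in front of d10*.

⟦who visited d10⟧ = {x : ⟨x, d10⟩ ∈ ⟦visited⟧} = {d2, d3, d5, d6, d11, d12}
⟦in front of d10⟧ = {x : ⟨x, d10⟩ ∈ ⟦in front of⟧} = {d2, d5, d6, d7, d9, d10, d11, d12, d13}
⟦painter⟧ = {d2, d4, d5, d6, d7, d8, d9, d10, d11, d13}
… ∩ ⟦who visited d10⟧ = {d2, d4, d5, d6, d7, d8, d9, d10, d11, d13} ∩ {d2, d3, d5, d6, d11, d12} = {d2, d5, d6, d11}
… ∩ ⟦in front of d10⟧ = {d2, d5, d6, d11} ∩ {d2, d5, d6, d7, d9, d10, d11, d12, d13} = {d2, d5, d6, d11}
… ∩ ⟦brown⟧ = {d2, d5, d6, d11} ∩ {d3, d5, d6, d7, d9, d10, d11, d13} = {d5, d6, d11}
… ∩ ⟦dry⟧ = {d5, d6, d11} ∩ {d1, d2, d4, d5, d6, d8, d11, d12, d13} = {d5, d6, d11}
So ⟦brown dry painter who visited d10 in front of d10⟧ = {d5, d6, d11}.

{d5, d6, d11}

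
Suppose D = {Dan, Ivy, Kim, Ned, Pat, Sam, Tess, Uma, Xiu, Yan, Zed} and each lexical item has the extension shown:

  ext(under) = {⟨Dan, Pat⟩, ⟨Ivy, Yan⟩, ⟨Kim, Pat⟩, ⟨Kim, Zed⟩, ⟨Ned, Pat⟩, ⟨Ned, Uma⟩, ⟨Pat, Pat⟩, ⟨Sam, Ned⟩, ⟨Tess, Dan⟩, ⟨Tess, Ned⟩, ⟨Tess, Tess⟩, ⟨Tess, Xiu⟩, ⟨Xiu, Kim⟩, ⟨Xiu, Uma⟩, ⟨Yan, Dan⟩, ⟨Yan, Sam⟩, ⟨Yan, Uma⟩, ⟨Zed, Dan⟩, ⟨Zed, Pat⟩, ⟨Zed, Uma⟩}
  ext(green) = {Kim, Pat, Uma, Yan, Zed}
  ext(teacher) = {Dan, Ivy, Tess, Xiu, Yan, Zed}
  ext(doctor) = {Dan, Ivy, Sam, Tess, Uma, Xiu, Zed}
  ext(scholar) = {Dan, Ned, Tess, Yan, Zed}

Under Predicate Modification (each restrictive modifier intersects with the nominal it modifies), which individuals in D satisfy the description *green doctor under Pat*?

{Zed}

⟦under Pat⟧ = {x : ⟨x, Pat⟩ ∈ ⟦under⟧} = {Dan, Kim, Ned, Pat, Zed}
⟦doctor⟧ = {Dan, Ivy, Sam, Tess, Uma, Xiu, Zed}
… ∩ ⟦under Pat⟧ = {Dan, Ivy, Sam, Tess, Uma, Xiu, Zed} ∩ {Dan, Kim, Ned, Pat, Zed} = {Dan, Zed}
… ∩ ⟦green⟧ = {Dan, Zed} ∩ {Kim, Pat, Uma, Yan, Zed} = {Zed}
So ⟦green doctor under Pat⟧ = {Zed}.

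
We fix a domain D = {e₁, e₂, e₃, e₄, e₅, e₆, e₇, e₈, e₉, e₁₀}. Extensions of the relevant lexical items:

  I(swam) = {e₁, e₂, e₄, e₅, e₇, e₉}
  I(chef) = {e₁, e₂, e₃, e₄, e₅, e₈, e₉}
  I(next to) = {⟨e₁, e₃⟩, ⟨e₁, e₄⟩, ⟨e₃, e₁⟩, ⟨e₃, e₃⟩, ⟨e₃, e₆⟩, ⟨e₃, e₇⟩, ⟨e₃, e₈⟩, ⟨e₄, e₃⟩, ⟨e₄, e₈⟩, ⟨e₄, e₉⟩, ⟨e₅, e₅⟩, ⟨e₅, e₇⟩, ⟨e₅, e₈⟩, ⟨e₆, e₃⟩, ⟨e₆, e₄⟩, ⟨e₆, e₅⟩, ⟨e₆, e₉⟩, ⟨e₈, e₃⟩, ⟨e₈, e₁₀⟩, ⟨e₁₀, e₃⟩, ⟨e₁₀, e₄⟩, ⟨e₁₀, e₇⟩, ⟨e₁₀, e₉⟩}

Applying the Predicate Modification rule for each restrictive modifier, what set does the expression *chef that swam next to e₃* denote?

{e₁, e₄}

⟦that swam⟧ = ⟦swam⟧ = {e₁, e₂, e₄, e₅, e₇, e₉}
⟦next to e₃⟧ = {x : ⟨x, e₃⟩ ∈ ⟦next to⟧} = {e₁, e₃, e₄, e₆, e₈, e₁₀}
⟦chef⟧ = {e₁, e₂, e₃, e₄, e₅, e₈, e₉}
… ∩ ⟦that swam⟧ = {e₁, e₂, e₃, e₄, e₅, e₈, e₉} ∩ {e₁, e₂, e₄, e₅, e₇, e₉} = {e₁, e₂, e₄, e₅, e₉}
… ∩ ⟦next to e₃⟧ = {e₁, e₂, e₄, e₅, e₉} ∩ {e₁, e₃, e₄, e₆, e₈, e₁₀} = {e₁, e₄}
So ⟦chef that swam next to e₃⟧ = {e₁, e₄}.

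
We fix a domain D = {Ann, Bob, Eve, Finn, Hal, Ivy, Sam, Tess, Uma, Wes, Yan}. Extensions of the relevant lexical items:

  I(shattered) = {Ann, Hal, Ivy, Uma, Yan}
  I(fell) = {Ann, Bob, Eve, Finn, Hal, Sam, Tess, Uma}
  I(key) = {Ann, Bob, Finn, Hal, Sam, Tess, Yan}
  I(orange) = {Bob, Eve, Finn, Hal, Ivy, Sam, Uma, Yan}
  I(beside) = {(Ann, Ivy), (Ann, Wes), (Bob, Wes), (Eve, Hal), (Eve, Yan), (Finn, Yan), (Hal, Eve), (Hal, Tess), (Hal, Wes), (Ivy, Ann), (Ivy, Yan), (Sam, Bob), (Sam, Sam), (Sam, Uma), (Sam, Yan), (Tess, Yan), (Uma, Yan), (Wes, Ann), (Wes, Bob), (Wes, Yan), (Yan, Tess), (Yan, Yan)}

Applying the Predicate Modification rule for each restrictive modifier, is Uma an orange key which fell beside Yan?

⟦which fell⟧ = ⟦fell⟧ = {Ann, Bob, Eve, Finn, Hal, Sam, Tess, Uma}
⟦beside Yan⟧ = {x : ⟨x, Yan⟩ ∈ ⟦beside⟧} = {Eve, Finn, Ivy, Sam, Tess, Uma, Wes, Yan}
⟦key⟧ = {Ann, Bob, Finn, Hal, Sam, Tess, Yan}
… ∩ ⟦which fell⟧ = {Ann, Bob, Finn, Hal, Sam, Tess, Yan} ∩ {Ann, Bob, Eve, Finn, Hal, Sam, Tess, Uma} = {Ann, Bob, Finn, Hal, Sam, Tess}
… ∩ ⟦beside Yan⟧ = {Ann, Bob, Finn, Hal, Sam, Tess} ∩ {Eve, Finn, Ivy, Sam, Tess, Uma, Wes, Yan} = {Finn, Sam, Tess}
… ∩ ⟦orange⟧ = {Finn, Sam, Tess} ∩ {Bob, Eve, Finn, Hal, Ivy, Sam, Uma, Yan} = {Finn, Sam}
⟦orange key which fell beside Yan⟧ = {Finn, Sam}; Uma ∉ this set.

no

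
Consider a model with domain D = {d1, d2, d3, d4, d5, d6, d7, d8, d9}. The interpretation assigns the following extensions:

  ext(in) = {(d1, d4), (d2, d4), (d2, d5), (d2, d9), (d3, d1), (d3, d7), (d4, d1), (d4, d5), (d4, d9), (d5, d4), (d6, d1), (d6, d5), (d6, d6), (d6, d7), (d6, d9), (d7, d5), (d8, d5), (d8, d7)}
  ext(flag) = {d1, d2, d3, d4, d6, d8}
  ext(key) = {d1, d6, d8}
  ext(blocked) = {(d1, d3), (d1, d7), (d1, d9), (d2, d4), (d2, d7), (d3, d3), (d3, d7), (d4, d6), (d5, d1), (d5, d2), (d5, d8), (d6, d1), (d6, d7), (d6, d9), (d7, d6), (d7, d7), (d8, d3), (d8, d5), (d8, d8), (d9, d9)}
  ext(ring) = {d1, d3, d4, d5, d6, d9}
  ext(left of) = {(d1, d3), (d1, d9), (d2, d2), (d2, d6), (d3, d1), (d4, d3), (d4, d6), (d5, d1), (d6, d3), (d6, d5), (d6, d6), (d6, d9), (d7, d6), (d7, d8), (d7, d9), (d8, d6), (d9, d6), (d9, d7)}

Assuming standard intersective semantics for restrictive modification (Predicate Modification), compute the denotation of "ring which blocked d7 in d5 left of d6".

⟦which blocked d7⟧ = {x : ⟨x, d7⟩ ∈ ⟦blocked⟧} = {d1, d2, d3, d6, d7}
⟦in d5⟧ = {x : ⟨x, d5⟩ ∈ ⟦in⟧} = {d2, d4, d6, d7, d8}
⟦left of d6⟧ = {x : ⟨x, d6⟩ ∈ ⟦left of⟧} = {d2, d4, d6, d7, d8, d9}
⟦ring⟧ = {d1, d3, d4, d5, d6, d9}
… ∩ ⟦which blocked d7⟧ = {d1, d3, d4, d5, d6, d9} ∩ {d1, d2, d3, d6, d7} = {d1, d3, d6}
… ∩ ⟦in d5⟧ = {d1, d3, d6} ∩ {d2, d4, d6, d7, d8} = {d6}
… ∩ ⟦left of d6⟧ = {d6} ∩ {d2, d4, d6, d7, d8, d9} = {d6}
So ⟦ring which blocked d7 in d5 left of d6⟧ = {d6}.

{d6}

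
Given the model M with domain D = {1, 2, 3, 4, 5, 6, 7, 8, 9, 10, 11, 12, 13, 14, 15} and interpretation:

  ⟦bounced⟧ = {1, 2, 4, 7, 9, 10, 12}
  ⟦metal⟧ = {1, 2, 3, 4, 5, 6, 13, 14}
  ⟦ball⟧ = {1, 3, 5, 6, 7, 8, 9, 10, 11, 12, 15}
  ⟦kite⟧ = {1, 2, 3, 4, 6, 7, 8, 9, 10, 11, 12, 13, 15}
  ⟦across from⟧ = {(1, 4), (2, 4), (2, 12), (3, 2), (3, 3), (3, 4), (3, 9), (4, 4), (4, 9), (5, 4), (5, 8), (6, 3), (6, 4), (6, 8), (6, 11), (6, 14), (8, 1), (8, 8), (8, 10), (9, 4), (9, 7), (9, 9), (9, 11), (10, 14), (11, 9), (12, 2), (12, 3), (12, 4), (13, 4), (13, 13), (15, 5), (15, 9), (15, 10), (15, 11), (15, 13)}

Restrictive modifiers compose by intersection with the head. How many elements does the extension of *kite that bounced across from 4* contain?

5

⟦that bounced⟧ = ⟦bounced⟧ = {1, 2, 4, 7, 9, 10, 12}
⟦across from 4⟧ = {x : ⟨x, 4⟩ ∈ ⟦across from⟧} = {1, 2, 3, 4, 5, 6, 9, 12, 13}
⟦kite⟧ = {1, 2, 3, 4, 6, 7, 8, 9, 10, 11, 12, 13, 15}
… ∩ ⟦that bounced⟧ = {1, 2, 3, 4, 6, 7, 8, 9, 10, 11, 12, 13, 15} ∩ {1, 2, 4, 7, 9, 10, 12} = {1, 2, 4, 7, 9, 10, 12}
… ∩ ⟦across from 4⟧ = {1, 2, 4, 7, 9, 10, 12} ∩ {1, 2, 3, 4, 5, 6, 9, 12, 13} = {1, 2, 4, 9, 12}
⟦kite that bounced across from 4⟧ = {1, 2, 4, 9, 12}, so the cardinality is 5.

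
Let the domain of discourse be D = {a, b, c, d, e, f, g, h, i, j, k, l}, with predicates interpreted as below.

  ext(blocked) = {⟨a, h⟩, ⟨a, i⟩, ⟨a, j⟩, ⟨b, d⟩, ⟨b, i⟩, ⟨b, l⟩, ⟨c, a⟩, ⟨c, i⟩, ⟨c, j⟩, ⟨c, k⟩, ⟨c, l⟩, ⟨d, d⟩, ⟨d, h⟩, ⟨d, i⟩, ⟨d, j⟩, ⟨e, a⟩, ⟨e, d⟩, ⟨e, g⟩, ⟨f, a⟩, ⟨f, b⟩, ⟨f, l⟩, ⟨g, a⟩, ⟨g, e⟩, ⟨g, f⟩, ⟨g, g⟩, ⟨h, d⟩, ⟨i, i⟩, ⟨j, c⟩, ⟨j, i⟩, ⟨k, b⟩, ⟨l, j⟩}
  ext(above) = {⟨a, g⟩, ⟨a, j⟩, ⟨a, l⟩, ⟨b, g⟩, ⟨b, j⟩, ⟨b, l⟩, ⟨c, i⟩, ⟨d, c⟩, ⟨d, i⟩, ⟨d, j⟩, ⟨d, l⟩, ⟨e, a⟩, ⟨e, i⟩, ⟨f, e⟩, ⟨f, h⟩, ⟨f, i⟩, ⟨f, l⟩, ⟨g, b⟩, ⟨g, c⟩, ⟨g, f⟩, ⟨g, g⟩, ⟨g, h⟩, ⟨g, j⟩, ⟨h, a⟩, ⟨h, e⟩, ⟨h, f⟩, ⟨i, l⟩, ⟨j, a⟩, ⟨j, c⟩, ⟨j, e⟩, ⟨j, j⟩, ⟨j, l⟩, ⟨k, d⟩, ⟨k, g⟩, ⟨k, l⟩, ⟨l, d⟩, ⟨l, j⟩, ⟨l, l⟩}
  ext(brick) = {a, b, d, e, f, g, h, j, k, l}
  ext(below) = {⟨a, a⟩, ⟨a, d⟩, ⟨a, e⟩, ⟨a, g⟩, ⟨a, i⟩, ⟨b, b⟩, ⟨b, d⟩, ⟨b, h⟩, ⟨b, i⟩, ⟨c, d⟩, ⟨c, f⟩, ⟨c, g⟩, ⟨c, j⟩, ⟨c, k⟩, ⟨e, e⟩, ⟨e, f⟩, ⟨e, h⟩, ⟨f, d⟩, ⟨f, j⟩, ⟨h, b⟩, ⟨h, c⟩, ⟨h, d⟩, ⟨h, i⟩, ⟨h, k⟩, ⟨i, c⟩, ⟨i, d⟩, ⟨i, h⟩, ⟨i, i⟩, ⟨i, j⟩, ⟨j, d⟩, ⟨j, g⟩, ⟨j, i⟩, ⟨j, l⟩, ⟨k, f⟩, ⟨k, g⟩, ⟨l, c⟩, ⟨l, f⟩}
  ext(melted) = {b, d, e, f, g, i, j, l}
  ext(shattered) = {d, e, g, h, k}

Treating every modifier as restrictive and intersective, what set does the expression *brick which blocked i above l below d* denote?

{a, b, j}

⟦which blocked i⟧ = {x : ⟨x, i⟩ ∈ ⟦blocked⟧} = {a, b, c, d, i, j}
⟦above l⟧ = {x : ⟨x, l⟩ ∈ ⟦above⟧} = {a, b, d, f, i, j, k, l}
⟦below d⟧ = {x : ⟨x, d⟩ ∈ ⟦below⟧} = {a, b, c, f, h, i, j}
⟦brick⟧ = {a, b, d, e, f, g, h, j, k, l}
… ∩ ⟦which blocked i⟧ = {a, b, d, e, f, g, h, j, k, l} ∩ {a, b, c, d, i, j} = {a, b, d, j}
… ∩ ⟦above l⟧ = {a, b, d, j} ∩ {a, b, d, f, i, j, k, l} = {a, b, d, j}
… ∩ ⟦below d⟧ = {a, b, d, j} ∩ {a, b, c, f, h, i, j} = {a, b, j}
So ⟦brick which blocked i above l below d⟧ = {a, b, j}.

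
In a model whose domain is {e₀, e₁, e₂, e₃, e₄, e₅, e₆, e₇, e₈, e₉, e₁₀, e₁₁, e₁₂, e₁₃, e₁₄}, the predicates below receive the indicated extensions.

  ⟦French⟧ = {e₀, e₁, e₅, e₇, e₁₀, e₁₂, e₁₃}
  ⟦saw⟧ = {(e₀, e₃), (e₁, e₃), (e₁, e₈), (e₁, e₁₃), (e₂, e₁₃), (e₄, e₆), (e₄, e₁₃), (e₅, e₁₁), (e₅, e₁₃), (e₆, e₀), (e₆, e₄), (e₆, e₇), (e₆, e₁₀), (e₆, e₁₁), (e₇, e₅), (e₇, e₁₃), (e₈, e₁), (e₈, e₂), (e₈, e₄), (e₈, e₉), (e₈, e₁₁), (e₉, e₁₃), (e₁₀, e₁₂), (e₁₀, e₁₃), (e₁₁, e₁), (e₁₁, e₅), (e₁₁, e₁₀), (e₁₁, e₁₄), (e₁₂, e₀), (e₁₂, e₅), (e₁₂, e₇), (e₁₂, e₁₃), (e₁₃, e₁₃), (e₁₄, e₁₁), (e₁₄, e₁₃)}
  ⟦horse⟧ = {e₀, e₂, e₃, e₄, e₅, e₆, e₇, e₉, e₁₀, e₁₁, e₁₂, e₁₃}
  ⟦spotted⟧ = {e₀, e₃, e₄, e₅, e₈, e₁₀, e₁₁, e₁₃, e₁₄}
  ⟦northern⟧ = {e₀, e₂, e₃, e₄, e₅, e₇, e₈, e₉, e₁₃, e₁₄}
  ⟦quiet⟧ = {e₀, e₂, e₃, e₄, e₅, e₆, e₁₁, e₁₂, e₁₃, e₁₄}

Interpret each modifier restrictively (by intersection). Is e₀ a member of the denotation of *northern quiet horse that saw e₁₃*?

no

⟦that saw e₁₃⟧ = {x : ⟨x, e₁₃⟩ ∈ ⟦saw⟧} = {e₁, e₂, e₄, e₅, e₇, e₉, e₁₀, e₁₂, e₁₃, e₁₄}
⟦horse⟧ = {e₀, e₂, e₃, e₄, e₅, e₆, e₇, e₉, e₁₀, e₁₁, e₁₂, e₁₃}
… ∩ ⟦that saw e₁₃⟧ = {e₀, e₂, e₃, e₄, e₅, e₆, e₇, e₉, e₁₀, e₁₁, e₁₂, e₁₃} ∩ {e₁, e₂, e₄, e₅, e₇, e₉, e₁₀, e₁₂, e₁₃, e₁₄} = {e₂, e₄, e₅, e₇, e₉, e₁₀, e₁₂, e₁₃}
… ∩ ⟦northern⟧ = {e₂, e₄, e₅, e₇, e₉, e₁₀, e₁₂, e₁₃} ∩ {e₀, e₂, e₃, e₄, e₅, e₇, e₈, e₉, e₁₃, e₁₄} = {e₂, e₄, e₅, e₇, e₉, e₁₃}
… ∩ ⟦quiet⟧ = {e₂, e₄, e₅, e₇, e₉, e₁₃} ∩ {e₀, e₂, e₃, e₄, e₅, e₆, e₁₁, e₁₂, e₁₃, e₁₄} = {e₂, e₄, e₅, e₁₃}
⟦northern quiet horse that saw e₁₃⟧ = {e₂, e₄, e₅, e₁₃}; e₀ ∉ this set.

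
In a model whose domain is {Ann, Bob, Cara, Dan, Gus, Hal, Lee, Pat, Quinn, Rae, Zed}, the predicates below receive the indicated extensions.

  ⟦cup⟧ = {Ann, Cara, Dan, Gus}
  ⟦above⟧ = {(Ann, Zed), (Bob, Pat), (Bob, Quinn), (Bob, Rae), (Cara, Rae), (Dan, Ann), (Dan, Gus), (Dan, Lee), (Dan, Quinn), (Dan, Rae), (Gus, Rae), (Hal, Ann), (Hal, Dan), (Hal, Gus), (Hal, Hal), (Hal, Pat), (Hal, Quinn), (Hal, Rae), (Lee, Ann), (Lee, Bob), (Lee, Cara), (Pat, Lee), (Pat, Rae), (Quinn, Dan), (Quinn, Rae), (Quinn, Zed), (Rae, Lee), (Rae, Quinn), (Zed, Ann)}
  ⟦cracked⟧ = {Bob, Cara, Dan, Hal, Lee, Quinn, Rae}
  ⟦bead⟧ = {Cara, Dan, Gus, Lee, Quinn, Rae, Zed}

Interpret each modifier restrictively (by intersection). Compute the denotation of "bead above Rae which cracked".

{Cara, Dan, Quinn}

⟦above Rae⟧ = {x : ⟨x, Rae⟩ ∈ ⟦above⟧} = {Bob, Cara, Dan, Gus, Hal, Pat, Quinn}
⟦which cracked⟧ = ⟦cracked⟧ = {Bob, Cara, Dan, Hal, Lee, Quinn, Rae}
⟦bead⟧ = {Cara, Dan, Gus, Lee, Quinn, Rae, Zed}
… ∩ ⟦above Rae⟧ = {Cara, Dan, Gus, Lee, Quinn, Rae, Zed} ∩ {Bob, Cara, Dan, Gus, Hal, Pat, Quinn} = {Cara, Dan, Gus, Quinn}
… ∩ ⟦which cracked⟧ = {Cara, Dan, Gus, Quinn} ∩ {Bob, Cara, Dan, Hal, Lee, Quinn, Rae} = {Cara, Dan, Quinn}
So ⟦bead above Rae which cracked⟧ = {Cara, Dan, Quinn}.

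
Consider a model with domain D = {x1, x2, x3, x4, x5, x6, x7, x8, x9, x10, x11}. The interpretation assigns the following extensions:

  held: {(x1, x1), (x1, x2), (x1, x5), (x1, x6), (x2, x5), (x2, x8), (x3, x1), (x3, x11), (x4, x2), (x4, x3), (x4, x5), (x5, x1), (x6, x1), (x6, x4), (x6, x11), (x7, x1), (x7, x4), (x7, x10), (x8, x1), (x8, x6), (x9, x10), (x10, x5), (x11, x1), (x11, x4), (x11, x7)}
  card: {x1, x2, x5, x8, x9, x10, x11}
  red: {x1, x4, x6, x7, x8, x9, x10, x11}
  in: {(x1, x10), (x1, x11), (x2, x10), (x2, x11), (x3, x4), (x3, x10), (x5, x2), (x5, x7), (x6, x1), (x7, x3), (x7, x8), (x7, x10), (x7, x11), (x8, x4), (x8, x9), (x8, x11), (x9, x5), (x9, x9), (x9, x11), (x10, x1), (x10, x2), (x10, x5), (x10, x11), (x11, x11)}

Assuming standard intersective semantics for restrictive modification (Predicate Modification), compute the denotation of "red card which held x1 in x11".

⟦which held x1⟧ = {x : ⟨x, x1⟩ ∈ ⟦held⟧} = {x1, x3, x5, x6, x7, x8, x11}
⟦in x11⟧ = {x : ⟨x, x11⟩ ∈ ⟦in⟧} = {x1, x2, x7, x8, x9, x10, x11}
⟦card⟧ = {x1, x2, x5, x8, x9, x10, x11}
… ∩ ⟦which held x1⟧ = {x1, x2, x5, x8, x9, x10, x11} ∩ {x1, x3, x5, x6, x7, x8, x11} = {x1, x5, x8, x11}
… ∩ ⟦in x11⟧ = {x1, x5, x8, x11} ∩ {x1, x2, x7, x8, x9, x10, x11} = {x1, x8, x11}
… ∩ ⟦red⟧ = {x1, x8, x11} ∩ {x1, x4, x6, x7, x8, x9, x10, x11} = {x1, x8, x11}
So ⟦red card which held x1 in x11⟧ = {x1, x8, x11}.

{x1, x8, x11}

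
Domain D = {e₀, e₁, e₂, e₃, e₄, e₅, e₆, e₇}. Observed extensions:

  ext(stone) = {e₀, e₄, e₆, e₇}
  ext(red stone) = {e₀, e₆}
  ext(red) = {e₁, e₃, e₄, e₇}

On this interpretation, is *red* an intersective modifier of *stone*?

⟦red⟧ ∩ ⟦stone⟧ = {e₁, e₃, e₄, e₇} ∩ {e₀, e₄, e₆, e₇} = {e₄, e₇}
Observed ⟦red stone⟧ = {e₀, e₆}.
These differ, so the modifier is not intersective in this model.

no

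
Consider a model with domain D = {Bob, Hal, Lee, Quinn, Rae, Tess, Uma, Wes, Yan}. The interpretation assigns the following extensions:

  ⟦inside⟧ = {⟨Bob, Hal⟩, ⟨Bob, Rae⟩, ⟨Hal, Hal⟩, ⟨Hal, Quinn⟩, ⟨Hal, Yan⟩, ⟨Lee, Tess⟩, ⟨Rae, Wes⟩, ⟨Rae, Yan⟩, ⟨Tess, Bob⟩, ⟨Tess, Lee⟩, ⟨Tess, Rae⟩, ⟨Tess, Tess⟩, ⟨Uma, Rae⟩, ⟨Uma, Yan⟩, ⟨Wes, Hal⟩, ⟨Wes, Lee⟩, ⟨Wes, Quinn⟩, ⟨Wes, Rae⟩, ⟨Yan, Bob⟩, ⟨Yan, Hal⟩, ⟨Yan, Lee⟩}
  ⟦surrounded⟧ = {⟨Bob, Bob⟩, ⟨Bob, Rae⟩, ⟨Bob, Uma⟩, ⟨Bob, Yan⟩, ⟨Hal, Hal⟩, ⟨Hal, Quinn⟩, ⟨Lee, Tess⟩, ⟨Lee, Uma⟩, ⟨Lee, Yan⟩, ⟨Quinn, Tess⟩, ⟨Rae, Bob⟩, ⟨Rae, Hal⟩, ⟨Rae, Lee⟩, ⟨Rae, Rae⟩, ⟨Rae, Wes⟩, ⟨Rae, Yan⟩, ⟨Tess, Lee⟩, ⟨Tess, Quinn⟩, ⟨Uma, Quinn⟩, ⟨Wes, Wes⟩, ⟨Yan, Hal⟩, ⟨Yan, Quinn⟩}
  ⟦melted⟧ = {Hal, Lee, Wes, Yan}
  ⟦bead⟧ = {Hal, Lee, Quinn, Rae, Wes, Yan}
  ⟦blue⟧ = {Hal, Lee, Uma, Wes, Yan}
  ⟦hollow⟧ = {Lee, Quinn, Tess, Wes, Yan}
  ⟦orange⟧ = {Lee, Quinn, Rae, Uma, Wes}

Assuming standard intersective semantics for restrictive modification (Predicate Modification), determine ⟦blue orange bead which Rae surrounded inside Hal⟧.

⟦which Rae surrounded⟧ = {x : ⟨Rae, x⟩ ∈ ⟦surrounded⟧} = {Bob, Hal, Lee, Rae, Wes, Yan}
⟦inside Hal⟧ = {x : ⟨x, Hal⟩ ∈ ⟦inside⟧} = {Bob, Hal, Wes, Yan}
⟦bead⟧ = {Hal, Lee, Quinn, Rae, Wes, Yan}
… ∩ ⟦which Rae surrounded⟧ = {Hal, Lee, Quinn, Rae, Wes, Yan} ∩ {Bob, Hal, Lee, Rae, Wes, Yan} = {Hal, Lee, Rae, Wes, Yan}
… ∩ ⟦inside Hal⟧ = {Hal, Lee, Rae, Wes, Yan} ∩ {Bob, Hal, Wes, Yan} = {Hal, Wes, Yan}
… ∩ ⟦blue⟧ = {Hal, Wes, Yan} ∩ {Hal, Lee, Uma, Wes, Yan} = {Hal, Wes, Yan}
… ∩ ⟦orange⟧ = {Hal, Wes, Yan} ∩ {Lee, Quinn, Rae, Uma, Wes} = {Wes}
So ⟦blue orange bead which Rae surrounded inside Hal⟧ = {Wes}.

{Wes}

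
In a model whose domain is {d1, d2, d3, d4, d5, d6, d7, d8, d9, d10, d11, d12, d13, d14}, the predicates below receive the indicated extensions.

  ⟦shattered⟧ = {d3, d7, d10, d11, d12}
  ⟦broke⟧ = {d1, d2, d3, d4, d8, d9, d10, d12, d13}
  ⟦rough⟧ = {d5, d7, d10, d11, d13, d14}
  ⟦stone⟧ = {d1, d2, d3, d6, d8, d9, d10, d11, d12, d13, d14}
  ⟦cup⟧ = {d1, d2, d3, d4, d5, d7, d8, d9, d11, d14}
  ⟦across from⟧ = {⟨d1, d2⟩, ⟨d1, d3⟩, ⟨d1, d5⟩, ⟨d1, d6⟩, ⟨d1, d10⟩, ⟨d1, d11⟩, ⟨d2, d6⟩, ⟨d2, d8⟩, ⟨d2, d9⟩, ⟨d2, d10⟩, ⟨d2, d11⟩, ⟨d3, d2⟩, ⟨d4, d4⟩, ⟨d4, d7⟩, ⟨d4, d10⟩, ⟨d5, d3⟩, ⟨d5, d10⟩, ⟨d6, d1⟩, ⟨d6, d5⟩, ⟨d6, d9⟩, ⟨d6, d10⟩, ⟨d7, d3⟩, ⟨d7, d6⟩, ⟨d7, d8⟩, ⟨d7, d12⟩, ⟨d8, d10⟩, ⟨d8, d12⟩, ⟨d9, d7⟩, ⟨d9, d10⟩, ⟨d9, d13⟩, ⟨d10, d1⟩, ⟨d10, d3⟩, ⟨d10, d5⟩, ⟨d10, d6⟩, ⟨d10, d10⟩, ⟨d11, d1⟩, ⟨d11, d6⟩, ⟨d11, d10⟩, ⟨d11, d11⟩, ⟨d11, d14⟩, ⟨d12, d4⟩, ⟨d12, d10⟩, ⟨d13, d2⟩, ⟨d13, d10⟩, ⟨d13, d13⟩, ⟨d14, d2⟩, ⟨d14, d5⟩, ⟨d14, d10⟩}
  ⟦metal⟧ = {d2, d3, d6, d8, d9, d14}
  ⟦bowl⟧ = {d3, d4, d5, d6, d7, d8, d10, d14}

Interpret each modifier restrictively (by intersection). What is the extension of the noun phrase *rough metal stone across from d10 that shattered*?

⟦across from d10⟧ = {x : ⟨x, d10⟩ ∈ ⟦across from⟧} = {d1, d2, d4, d5, d6, d8, d9, d10, d11, d12, d13, d14}
⟦that shattered⟧ = ⟦shattered⟧ = {d3, d7, d10, d11, d12}
⟦stone⟧ = {d1, d2, d3, d6, d8, d9, d10, d11, d12, d13, d14}
… ∩ ⟦across from d10⟧ = {d1, d2, d3, d6, d8, d9, d10, d11, d12, d13, d14} ∩ {d1, d2, d4, d5, d6, d8, d9, d10, d11, d12, d13, d14} = {d1, d2, d6, d8, d9, d10, d11, d12, d13, d14}
… ∩ ⟦that shattered⟧ = {d1, d2, d6, d8, d9, d10, d11, d12, d13, d14} ∩ {d3, d7, d10, d11, d12} = {d10, d11, d12}
… ∩ ⟦rough⟧ = {d10, d11, d12} ∩ {d5, d7, d10, d11, d13, d14} = {d10, d11}
… ∩ ⟦metal⟧ = {d10, d11} ∩ {d2, d3, d6, d8, d9, d14} = ∅
So ⟦rough metal stone across from d10 that shattered⟧ = ∅.

∅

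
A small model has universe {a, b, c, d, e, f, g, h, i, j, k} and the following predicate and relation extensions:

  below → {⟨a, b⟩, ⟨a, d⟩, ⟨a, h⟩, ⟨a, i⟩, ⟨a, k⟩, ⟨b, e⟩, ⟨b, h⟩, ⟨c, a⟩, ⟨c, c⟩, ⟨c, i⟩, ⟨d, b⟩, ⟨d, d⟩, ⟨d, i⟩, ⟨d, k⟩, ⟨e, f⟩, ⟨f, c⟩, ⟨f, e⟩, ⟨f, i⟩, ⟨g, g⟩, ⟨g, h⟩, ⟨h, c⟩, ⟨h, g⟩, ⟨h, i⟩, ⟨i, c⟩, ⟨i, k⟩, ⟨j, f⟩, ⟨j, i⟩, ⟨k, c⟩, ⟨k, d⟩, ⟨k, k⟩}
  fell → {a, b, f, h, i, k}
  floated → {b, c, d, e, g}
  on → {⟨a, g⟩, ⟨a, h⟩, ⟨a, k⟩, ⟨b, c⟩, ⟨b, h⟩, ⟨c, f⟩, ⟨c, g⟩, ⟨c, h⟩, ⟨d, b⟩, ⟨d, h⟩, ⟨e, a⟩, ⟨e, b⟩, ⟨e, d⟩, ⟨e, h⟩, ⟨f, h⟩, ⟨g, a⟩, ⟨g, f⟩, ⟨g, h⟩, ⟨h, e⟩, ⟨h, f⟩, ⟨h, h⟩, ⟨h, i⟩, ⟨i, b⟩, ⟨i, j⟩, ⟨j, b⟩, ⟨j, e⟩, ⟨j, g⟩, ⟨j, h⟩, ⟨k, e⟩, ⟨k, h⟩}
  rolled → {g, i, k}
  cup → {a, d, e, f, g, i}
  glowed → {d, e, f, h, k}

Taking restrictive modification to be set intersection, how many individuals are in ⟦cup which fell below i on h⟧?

2

⟦which fell⟧ = ⟦fell⟧ = {a, b, f, h, i, k}
⟦below i⟧ = {x : ⟨x, i⟩ ∈ ⟦below⟧} = {a, c, d, f, h, j}
⟦on h⟧ = {x : ⟨x, h⟩ ∈ ⟦on⟧} = {a, b, c, d, e, f, g, h, j, k}
⟦cup⟧ = {a, d, e, f, g, i}
… ∩ ⟦which fell⟧ = {a, d, e, f, g, i} ∩ {a, b, f, h, i, k} = {a, f, i}
… ∩ ⟦below i⟧ = {a, f, i} ∩ {a, c, d, f, h, j} = {a, f}
… ∩ ⟦on h⟧ = {a, f} ∩ {a, b, c, d, e, f, g, h, j, k} = {a, f}
⟦cup which fell below i on h⟧ = {a, f}, so the cardinality is 2.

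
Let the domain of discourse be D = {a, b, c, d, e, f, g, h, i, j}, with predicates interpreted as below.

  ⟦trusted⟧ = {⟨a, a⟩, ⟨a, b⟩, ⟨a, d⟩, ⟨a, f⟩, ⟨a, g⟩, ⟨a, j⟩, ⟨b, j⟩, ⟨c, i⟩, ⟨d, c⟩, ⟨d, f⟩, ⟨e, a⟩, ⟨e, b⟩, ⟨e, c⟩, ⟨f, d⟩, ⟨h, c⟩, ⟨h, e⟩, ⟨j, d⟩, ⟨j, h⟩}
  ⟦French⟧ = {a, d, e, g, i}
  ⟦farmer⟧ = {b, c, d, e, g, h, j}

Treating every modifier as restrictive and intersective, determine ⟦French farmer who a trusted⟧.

{d, g}

⟦who a trusted⟧ = {x : ⟨a, x⟩ ∈ ⟦trusted⟧} = {a, b, d, f, g, j}
⟦farmer⟧ = {b, c, d, e, g, h, j}
… ∩ ⟦who a trusted⟧ = {b, c, d, e, g, h, j} ∩ {a, b, d, f, g, j} = {b, d, g, j}
… ∩ ⟦French⟧ = {b, d, g, j} ∩ {a, d, e, g, i} = {d, g}
So ⟦French farmer who a trusted⟧ = {d, g}.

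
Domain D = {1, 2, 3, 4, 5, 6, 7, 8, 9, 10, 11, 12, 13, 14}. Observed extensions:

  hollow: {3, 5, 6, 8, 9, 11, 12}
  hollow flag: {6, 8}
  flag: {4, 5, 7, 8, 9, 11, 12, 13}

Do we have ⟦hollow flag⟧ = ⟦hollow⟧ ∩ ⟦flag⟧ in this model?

⟦hollow⟧ ∩ ⟦flag⟧ = {3, 5, 6, 8, 9, 11, 12} ∩ {4, 5, 7, 8, 9, 11, 12, 13} = {5, 8, 9, 11, 12}
Observed ⟦hollow flag⟧ = {6, 8}.
These differ, so the modifier is not intersective in this model.

no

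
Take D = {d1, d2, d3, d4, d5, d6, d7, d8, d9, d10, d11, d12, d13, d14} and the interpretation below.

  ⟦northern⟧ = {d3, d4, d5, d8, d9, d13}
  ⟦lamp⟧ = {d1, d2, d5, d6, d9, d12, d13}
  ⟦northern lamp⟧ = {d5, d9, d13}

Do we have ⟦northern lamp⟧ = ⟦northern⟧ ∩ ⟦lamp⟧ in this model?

⟦northern⟧ ∩ ⟦lamp⟧ = {d3, d4, d5, d8, d9, d13} ∩ {d1, d2, d5, d6, d9, d12, d13} = {d5, d9, d13}
Observed ⟦northern lamp⟧ = {d5, d9, d13}.
These coincide, so the modifier is intersective here.

yes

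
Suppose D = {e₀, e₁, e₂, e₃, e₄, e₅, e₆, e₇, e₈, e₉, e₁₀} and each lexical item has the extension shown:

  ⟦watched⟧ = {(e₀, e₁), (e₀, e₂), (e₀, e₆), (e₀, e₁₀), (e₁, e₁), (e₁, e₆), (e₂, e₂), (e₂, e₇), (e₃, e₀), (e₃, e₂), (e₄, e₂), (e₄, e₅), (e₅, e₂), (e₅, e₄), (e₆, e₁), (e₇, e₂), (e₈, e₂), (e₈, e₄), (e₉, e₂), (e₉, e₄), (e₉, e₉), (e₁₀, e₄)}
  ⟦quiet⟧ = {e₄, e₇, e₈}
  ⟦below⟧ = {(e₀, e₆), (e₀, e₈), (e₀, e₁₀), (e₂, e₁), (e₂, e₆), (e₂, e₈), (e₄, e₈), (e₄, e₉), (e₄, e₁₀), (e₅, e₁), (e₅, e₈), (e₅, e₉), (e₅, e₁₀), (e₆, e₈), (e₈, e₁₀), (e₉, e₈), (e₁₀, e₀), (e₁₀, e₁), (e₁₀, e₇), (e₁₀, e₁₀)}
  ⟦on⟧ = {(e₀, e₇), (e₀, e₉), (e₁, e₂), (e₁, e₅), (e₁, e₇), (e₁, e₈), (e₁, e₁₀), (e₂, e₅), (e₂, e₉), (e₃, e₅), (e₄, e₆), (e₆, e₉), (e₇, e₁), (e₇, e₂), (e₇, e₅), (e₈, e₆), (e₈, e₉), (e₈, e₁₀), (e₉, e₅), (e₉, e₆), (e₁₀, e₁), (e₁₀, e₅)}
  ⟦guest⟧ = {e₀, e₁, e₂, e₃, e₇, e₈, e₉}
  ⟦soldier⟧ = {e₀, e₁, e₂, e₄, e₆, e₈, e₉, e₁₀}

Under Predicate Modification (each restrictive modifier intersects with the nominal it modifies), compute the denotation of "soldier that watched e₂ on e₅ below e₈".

{e₂, e₉}

⟦that watched e₂⟧ = {x : ⟨x, e₂⟩ ∈ ⟦watched⟧} = {e₀, e₂, e₃, e₄, e₅, e₇, e₈, e₉}
⟦on e₅⟧ = {x : ⟨x, e₅⟩ ∈ ⟦on⟧} = {e₁, e₂, e₃, e₇, e₉, e₁₀}
⟦below e₈⟧ = {x : ⟨x, e₈⟩ ∈ ⟦below⟧} = {e₀, e₂, e₄, e₅, e₆, e₉}
⟦soldier⟧ = {e₀, e₁, e₂, e₄, e₆, e₈, e₉, e₁₀}
… ∩ ⟦that watched e₂⟧ = {e₀, e₁, e₂, e₄, e₆, e₈, e₉, e₁₀} ∩ {e₀, e₂, e₃, e₄, e₅, e₇, e₈, e₉} = {e₀, e₂, e₄, e₈, e₉}
… ∩ ⟦on e₅⟧ = {e₀, e₂, e₄, e₈, e₉} ∩ {e₁, e₂, e₃, e₇, e₉, e₁₀} = {e₂, e₉}
… ∩ ⟦below e₈⟧ = {e₂, e₉} ∩ {e₀, e₂, e₄, e₅, e₆, e₉} = {e₂, e₉}
So ⟦soldier that watched e₂ on e₅ below e₈⟧ = {e₂, e₉}.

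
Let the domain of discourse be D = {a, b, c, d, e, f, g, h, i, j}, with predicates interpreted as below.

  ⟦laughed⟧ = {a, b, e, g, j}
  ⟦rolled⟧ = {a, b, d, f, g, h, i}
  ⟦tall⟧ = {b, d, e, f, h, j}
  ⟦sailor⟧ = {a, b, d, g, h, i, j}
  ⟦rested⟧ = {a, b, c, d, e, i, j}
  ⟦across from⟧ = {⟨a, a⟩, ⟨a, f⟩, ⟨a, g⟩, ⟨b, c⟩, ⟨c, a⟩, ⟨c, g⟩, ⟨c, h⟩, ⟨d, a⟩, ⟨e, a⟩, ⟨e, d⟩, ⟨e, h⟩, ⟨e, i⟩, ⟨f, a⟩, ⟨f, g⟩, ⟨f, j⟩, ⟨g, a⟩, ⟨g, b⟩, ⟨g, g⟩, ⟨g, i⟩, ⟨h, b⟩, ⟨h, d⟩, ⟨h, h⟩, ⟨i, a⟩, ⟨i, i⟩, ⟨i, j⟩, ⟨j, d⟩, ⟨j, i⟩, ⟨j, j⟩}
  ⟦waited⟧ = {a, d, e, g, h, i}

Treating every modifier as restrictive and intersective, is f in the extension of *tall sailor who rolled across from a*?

⟦who rolled⟧ = ⟦rolled⟧ = {a, b, d, f, g, h, i}
⟦across from a⟧ = {x : ⟨x, a⟩ ∈ ⟦across from⟧} = {a, c, d, e, f, g, i}
⟦sailor⟧ = {a, b, d, g, h, i, j}
… ∩ ⟦who rolled⟧ = {a, b, d, g, h, i, j} ∩ {a, b, d, f, g, h, i} = {a, b, d, g, h, i}
… ∩ ⟦across from a⟧ = {a, b, d, g, h, i} ∩ {a, c, d, e, f, g, i} = {a, d, g, i}
… ∩ ⟦tall⟧ = {a, d, g, i} ∩ {b, d, e, f, h, j} = {d}
⟦tall sailor who rolled across from a⟧ = {d}; f ∉ this set.

no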